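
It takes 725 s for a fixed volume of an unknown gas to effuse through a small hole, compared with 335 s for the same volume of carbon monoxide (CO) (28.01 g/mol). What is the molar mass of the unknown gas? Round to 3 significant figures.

Graham's law gives t_X/t_CO = √(M_X/M_CO).
725/335 = 2.164 = √(M_X/28.01)
M_X = 28.01 × 2.164² = 28.01 × 4.684 = 131 g/mol

131 g/mol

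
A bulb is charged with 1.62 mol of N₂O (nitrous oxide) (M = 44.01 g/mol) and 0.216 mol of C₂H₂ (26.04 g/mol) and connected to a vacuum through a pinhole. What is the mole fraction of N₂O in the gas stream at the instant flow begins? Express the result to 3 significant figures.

0.852

The effusion rate of species i is ∝ p_i/√M_i ∝ n_i/√M_i.
x_N₂O(eff) = (n_N₂O/√M_N₂O) / (n_N₂O/√M_N₂O + n_C₂H₂/√M_C₂H₂)
= (1.62/√44.01) / (1.62/√44.01 + 0.216/√26.04) = 0.2442/(0.2442 + 0.04233) = 0.852.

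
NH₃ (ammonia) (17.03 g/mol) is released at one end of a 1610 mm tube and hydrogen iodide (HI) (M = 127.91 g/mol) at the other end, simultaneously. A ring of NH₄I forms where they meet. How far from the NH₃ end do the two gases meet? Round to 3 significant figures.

1180 mm

Distances travelled in equal time are proportional to diffusion rates, so d_NH₃/d_HI = √(M_HI/M_NH₃) = √(127.91/17.03) = 2.741.
With d_NH₃ + d_HI = 1610 mm, d_HI = 1610/(1 + 2.741) = 430.4 mm.
d_NH₃ = 1610 − 430.4 = 1180 mm.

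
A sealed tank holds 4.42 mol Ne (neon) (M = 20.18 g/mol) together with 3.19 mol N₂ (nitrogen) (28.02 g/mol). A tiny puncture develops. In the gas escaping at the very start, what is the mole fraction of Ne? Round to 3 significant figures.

0.620

Effusion rate of each component ∝ n_i/√M_i (partial pressure × 1/√M).
x_Ne(eff) = (n_Ne/√M_Ne) / (n_Ne/√M_Ne + n_N₂/√M_N₂)
= (4.42/√20.18) / (4.42/√20.18 + 3.19/√28.02) = 0.9839/(0.9839 + 0.6026) = 0.620.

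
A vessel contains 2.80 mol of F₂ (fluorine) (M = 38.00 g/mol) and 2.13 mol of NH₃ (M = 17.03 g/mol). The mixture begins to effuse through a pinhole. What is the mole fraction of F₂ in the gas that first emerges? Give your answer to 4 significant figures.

Rate_i ∝ x_i/√M_i (Graham's law weighted by mole fraction), so the effusate composition follows n_i/√M_i.
x_F₂(eff) = (n_F₂/√M_F₂) / (n_F₂/√M_F₂ + n_NH₃/√M_NH₃)
= (2.80/√38.00) / (2.80/√38.00 + 2.13/√17.03) = 0.4542/(0.4542 + 0.5161) = 0.4681.

0.4681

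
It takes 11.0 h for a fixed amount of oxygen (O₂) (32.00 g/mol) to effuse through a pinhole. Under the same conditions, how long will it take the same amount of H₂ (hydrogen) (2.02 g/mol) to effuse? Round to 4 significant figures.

2.764 h

From Graham's law, t_H₂/t_O₂ = √(M_H₂/M_O₂) = √(2.02/32.00) = √0.06313 = 0.2512.
So the time for H₂ is 11.0 × 0.2512 = 2.764 h.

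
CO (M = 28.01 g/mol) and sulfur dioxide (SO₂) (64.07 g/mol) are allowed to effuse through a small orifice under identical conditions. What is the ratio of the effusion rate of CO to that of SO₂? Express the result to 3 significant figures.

1.51

By Graham's law, rate_CO/rate_SO₂ = √(M_SO₂/M_CO) = √(64.07/28.01) = √2.287 = 1.51.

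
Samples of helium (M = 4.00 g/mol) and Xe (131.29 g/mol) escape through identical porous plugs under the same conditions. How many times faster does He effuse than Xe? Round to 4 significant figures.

Using Graham's law: rate_He/rate_Xe = √(M_Xe/M_He) = √(131.29/4.00) = √32.82 = 5.729.

5.729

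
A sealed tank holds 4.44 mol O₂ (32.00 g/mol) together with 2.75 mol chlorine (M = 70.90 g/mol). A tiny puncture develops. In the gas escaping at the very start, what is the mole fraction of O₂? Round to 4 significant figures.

Rate_i ∝ x_i/√M_i (Graham's law weighted by mole fraction), so the effusate composition follows n_i/√M_i.
Mole fraction of O₂ in the effusate = (n_O₂/√M_O₂) / (n_O₂/√M_O₂ + n_Cl₂/√M_Cl₂)
= (4.44/√32.00) / (4.44/√32.00 + 2.75/√70.90) = 0.7849/(0.7849 + 0.3266) = 0.7062.

0.7062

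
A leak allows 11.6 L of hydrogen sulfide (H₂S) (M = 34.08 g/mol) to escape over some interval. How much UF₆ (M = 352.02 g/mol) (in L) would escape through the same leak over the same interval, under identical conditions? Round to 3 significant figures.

3.61 L

By Graham's law, rate_UF₆/rate_H₂S = √(M_H₂S/M_UF₆) = √(34.08/352.02) = √0.09681 = 0.3111.
So the volume for UF₆ is 11.6 × 0.3111 = 3.61 L.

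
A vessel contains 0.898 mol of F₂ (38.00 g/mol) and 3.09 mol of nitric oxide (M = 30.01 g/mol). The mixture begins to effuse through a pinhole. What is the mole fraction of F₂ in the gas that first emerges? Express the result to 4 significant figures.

Effusion rate of each component ∝ n_i/√M_i (partial pressure × 1/√M).
So x_F₂ in the escaping gas = (n_F₂/√M_F₂) / Σ(n_i/√M_i)
= (0.898/√38.00) / (0.898/√38.00 + 3.09/√30.01) = 0.1457/(0.1457 + 0.5641) = 0.2053.

0.2053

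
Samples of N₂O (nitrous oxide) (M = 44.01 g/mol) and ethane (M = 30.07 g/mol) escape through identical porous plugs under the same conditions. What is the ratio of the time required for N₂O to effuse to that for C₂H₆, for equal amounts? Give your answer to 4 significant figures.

Since effusion rate ∝ 1/√M, t_N₂O/t_C₂H₆ = √(M_N₂O/M_C₂H₆) = √(44.01/30.07) = √1.464 = 1.210.

1.210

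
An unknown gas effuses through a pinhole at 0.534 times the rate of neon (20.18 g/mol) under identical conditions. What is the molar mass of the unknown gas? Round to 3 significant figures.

70.8 g/mol

From Graham's law, rate_X/rate_Ne = √(M_Ne/M_X).
0.534 = √(20.18/M_X)
M_X = 20.18 / 0.534² = 20.18 / 0.2852 = 70.8 g/mol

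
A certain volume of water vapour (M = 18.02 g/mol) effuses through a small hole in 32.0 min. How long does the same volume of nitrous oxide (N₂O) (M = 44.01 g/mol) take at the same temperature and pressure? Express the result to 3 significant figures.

50.0 min

By Graham's law, t_N₂O/t_H₂O = √(M_N₂O/M_H₂O) = √(44.01/18.02) = √2.442 = 1.563.
So the time for N₂O is 32.0 × 1.563 = 50.0 min.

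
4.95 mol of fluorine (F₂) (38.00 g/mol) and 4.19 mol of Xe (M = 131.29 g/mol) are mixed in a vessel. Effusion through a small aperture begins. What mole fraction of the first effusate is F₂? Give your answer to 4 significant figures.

0.6871

The effusion rate of species i is ∝ p_i/√M_i ∝ n_i/√M_i.
x_F₂(eff) = (n_F₂/√M_F₂) / (n_F₂/√M_F₂ + n_Xe/√M_Xe)
= (4.95/√38.00) / (4.95/√38.00 + 4.19/√131.29) = 0.8030/(0.8030 + 0.3657) = 0.6871.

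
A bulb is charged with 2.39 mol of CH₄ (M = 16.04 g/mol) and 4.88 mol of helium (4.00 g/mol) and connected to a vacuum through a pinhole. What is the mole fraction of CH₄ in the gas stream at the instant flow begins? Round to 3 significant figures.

0.197

The effusion rate of species i is ∝ p_i/√M_i ∝ n_i/√M_i.
x_CH₄(eff) = (n_CH₄/√M_CH₄) / (n_CH₄/√M_CH₄ + n_He/√M_He)
= (2.39/√16.04) / (2.39/√16.04 + 4.88/√4.00) = 0.5968/(0.5968 + 2.440) = 0.197.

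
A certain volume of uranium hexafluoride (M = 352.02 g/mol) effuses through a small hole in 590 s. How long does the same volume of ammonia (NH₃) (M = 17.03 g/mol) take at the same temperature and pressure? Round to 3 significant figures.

130 s

Since effusion rate ∝ 1/√M, t_NH₃/t_UF₆ = √(M_NH₃/M_UF₆) = √(17.03/352.02) = √0.04838 = 0.2199.
So the time for NH₃ is 590 × 0.2199 = 130 s.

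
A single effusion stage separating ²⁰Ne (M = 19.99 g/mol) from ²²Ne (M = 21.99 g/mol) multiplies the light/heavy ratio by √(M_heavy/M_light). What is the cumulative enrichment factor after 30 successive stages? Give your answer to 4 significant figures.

Each stage multiplies the ratio by α = √(21.99/19.99), so after 30 stages the overall factor is α^30 = (21.99/19.99)^(30/2).
= 1.10005^15 = 4.180.

4.180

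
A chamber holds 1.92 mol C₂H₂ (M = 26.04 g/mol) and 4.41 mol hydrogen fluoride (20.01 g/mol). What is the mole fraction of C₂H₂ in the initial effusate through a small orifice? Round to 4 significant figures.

The effusion rate of species i is ∝ p_i/√M_i ∝ n_i/√M_i.
Mole fraction of C₂H₂ in the effusate = (n_C₂H₂/√M_C₂H₂) / (n_C₂H₂/√M_C₂H₂ + n_HF/√M_HF)
= (1.92/√26.04) / (1.92/√26.04 + 4.41/√20.01) = 0.3763/(0.3763 + 0.9859) = 0.2762.

0.2762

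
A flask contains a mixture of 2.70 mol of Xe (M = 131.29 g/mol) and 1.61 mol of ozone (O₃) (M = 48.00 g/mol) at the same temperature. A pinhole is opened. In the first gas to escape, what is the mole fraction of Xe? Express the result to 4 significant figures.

Each component's effusion rate ∝ (its partial pressure)·(1/√M) ∝ n_i/√M_i.
So x_Xe in the escaping gas = (n_Xe/√M_Xe) / Σ(n_i/√M_i)
= (2.70/√131.29) / (2.70/√131.29 + 1.61/√48.00) = 0.2356/(0.2356 + 0.2324) = 0.5035.

0.5035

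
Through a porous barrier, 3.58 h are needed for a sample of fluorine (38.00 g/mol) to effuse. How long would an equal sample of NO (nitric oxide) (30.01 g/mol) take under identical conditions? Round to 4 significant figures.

Since effusion rate ∝ 1/√M, t_NO/t_F₂ = √(M_NO/M_F₂) = √(30.01/38.00) = √0.7897 = 0.8887.
So the time for NO is 3.58 × 0.8887 = 3.181 h.

3.181 h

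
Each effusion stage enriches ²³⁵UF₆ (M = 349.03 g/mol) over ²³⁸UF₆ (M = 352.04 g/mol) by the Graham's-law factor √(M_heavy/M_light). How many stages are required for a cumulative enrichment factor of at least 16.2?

649

Per stage α = (352.04/349.03)^(1/2) = 1.00862^0.5, giving ln α = 0.004293.
Need α^N ≥ 16.2 ⇒ N ≥ ln(16.2) / ln α = 2.785 / 0.004293 = 648.66.
Minimum whole number of stages: N = 649.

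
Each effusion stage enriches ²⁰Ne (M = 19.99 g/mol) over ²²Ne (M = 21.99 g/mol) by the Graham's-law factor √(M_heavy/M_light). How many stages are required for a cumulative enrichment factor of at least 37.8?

Single-stage factor α = √(21.99/19.99), so ln α = ½ ln(1.10005) = 0.04768.
Need α^N ≥ 37.8 ⇒ N ≥ ln(37.8) / ln α = 3.632 / 0.04768 = 76.18.
Rounding up, N = 77 stages.

77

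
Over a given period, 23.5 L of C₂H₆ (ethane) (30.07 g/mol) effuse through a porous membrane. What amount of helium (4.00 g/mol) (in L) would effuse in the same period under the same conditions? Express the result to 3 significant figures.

Using Graham's law: rate_He/rate_C₂H₆ = √(M_C₂H₆/M_He) = √(30.07/4.00) = √7.518 = 2.742.
So the volume for He is 23.5 × 2.742 = 64.4 L.

64.4 L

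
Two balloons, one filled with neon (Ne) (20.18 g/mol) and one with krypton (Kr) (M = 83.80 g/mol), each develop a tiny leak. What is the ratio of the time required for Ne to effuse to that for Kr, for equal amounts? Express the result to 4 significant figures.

0.4907

Graham's law gives t_Ne/t_Kr = √(M_Ne/M_Kr) = √(20.18/83.80) = √0.2408 = 0.4907.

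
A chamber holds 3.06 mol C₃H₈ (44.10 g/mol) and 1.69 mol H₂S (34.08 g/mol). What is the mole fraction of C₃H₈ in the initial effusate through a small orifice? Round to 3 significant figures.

0.614

Effusion rate of each component ∝ n_i/√M_i (partial pressure × 1/√M).
So x_C₃H₈ in the escaping gas = (n_C₃H₈/√M_C₃H₈) / Σ(n_i/√M_i)
= (3.06/√44.10) / (3.06/√44.10 + 1.69/√34.08) = 0.4608/(0.4608 + 0.2895) = 0.614.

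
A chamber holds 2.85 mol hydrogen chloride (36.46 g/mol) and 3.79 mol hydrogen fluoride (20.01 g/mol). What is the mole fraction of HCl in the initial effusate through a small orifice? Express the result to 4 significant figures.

0.3578

Each component's effusion rate ∝ (its partial pressure)·(1/√M) ∝ n_i/√M_i.
So x_HCl in the escaping gas = (n_HCl/√M_HCl) / Σ(n_i/√M_i)
= (2.85/√36.46) / (2.85/√36.46 + 3.79/√20.01) = 0.4720/(0.4720 + 0.8473) = 0.3578.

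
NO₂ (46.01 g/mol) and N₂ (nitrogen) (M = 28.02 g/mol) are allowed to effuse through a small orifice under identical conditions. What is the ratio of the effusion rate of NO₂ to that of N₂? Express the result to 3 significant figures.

0.780

Using Graham's law: rate_NO₂/rate_N₂ = √(M_N₂/M_NO₂) = √(28.02/46.01) = √0.6090 = 0.780.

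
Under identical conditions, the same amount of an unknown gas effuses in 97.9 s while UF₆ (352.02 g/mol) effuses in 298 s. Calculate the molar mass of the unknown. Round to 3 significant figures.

By Graham's law, t_X/t_UF₆ = √(M_X/M_UF₆).
97.9/298 = 0.3285 = √(M_X/352.02)
M_X = 352.02 × 0.3285² = 352.02 × 0.1079 = 38.0 g/mol

38.0 g/mol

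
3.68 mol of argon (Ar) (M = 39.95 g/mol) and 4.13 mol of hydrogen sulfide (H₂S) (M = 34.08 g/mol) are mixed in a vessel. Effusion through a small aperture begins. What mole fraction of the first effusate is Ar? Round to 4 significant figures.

0.4514

Rate_i ∝ x_i/√M_i (Graham's law weighted by mole fraction), so the effusate composition follows n_i/√M_i.
x_Ar(eff) = (n_Ar/√M_Ar) / (n_Ar/√M_Ar + n_H₂S/√M_H₂S)
= (3.68/√39.95) / (3.68/√39.95 + 4.13/√34.08) = 0.5822/(0.5822 + 0.7075) = 0.4514.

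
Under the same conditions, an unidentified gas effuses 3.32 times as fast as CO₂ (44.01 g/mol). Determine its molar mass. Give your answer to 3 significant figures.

3.99 g/mol

Graham's law gives rate_X/rate_CO₂ = √(M_CO₂/M_X).
3.32 = √(44.01/M_X)
M_X = 44.01 / 3.32² = 44.01 / 11.02 = 3.99 g/mol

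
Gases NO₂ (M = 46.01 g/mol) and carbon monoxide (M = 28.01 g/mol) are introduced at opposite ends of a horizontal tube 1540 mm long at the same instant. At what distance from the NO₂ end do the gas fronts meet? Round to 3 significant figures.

675 mm

The fronts meet when d_NO₂ + d_CO = L with d_NO₂/d_CO = √(M_CO/M_NO₂) (Graham's law). Here √(M_CO/M_NO₂) = √(28.01/46.01) = 0.7802.
With d_NO₂ + d_CO = 1540 mm, d_CO = 1540/(1 + 0.7802) = 865.0 mm.
d_NO₂ = 1540 − 865.0 = 675 mm.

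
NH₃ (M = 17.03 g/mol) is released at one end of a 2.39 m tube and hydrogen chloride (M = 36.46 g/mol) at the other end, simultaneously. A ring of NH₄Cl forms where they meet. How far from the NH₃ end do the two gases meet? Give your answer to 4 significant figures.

1.420 m

Distances travelled in equal time are proportional to diffusion rates, so d_NH₃/d_HCl = √(M_HCl/M_NH₃) = √(36.46/17.03) = 1.463.
With d_NH₃ + d_HCl = 2.39 m, d_HCl = 2.39/(1 + 1.463) = 0.9703 m.
d_NH₃ = 2.39 − 0.9703 = 1.420 m.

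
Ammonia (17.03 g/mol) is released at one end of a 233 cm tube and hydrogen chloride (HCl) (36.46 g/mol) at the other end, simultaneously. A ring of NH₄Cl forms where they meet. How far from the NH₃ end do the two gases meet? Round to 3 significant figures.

In equal time, each gas travels a distance ∝ its rate ∝ 1/√M, so d_NH₃/d_HCl = √(M_HCl/M_NH₃) = √(36.46/17.03) = 1.463.
With d_NH₃ + d_HCl = 233 cm, d_HCl = 233/(1 + 1.463) = 94.59 cm.
d_NH₃ = 233 − 94.59 = 138 cm.

138 cm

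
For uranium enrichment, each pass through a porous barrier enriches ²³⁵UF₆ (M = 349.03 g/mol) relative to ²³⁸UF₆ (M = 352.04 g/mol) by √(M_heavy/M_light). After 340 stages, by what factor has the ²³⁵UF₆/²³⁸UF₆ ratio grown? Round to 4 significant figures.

The single-stage factor is √(M_heavy/M_light), so 340 stages give [√(352.04/349.03)]^340 = (352.04/349.03)^(340/2).
= 1.00862^170 = 4.305.

4.305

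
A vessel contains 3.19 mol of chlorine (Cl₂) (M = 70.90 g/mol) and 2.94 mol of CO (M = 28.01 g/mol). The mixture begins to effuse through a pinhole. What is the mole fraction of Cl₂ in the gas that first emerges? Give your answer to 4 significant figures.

0.4055

Each component's effusion rate ∝ (its partial pressure)·(1/√M) ∝ n_i/√M_i.
Mole fraction of Cl₂ in the effusate = (n_Cl₂/√M_Cl₂) / (n_Cl₂/√M_Cl₂ + n_CO/√M_CO)
= (3.19/√70.90) / (3.19/√70.90 + 2.94/√28.01) = 0.3789/(0.3789 + 0.5555) = 0.4055.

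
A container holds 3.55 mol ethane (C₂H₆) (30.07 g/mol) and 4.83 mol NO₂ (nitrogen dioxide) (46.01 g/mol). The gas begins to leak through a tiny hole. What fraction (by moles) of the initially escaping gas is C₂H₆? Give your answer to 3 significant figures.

0.476

Effusion rate of each component ∝ n_i/√M_i (partial pressure × 1/√M).
Mole fraction of C₂H₆ in the effusate = (n_C₂H₆/√M_C₂H₆) / (n_C₂H₆/√M_C₂H₆ + n_NO₂/√M_NO₂)
= (3.55/√30.07) / (3.55/√30.07 + 4.83/√46.01) = 0.6474/(0.6474 + 0.7121) = 0.476.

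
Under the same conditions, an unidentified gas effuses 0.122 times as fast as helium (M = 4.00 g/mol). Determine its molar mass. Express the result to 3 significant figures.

269 g/mol

Graham's law gives rate_X/rate_He = √(M_He/M_X).
0.122 = √(4.00/M_X)
M_X = 4.00 / 0.122² = 4.00 / 0.01488 = 269 g/mol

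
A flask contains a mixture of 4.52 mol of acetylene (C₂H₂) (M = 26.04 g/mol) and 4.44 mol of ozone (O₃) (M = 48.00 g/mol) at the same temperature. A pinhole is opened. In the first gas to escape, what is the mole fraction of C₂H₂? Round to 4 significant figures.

Each component's effusion rate ∝ (its partial pressure)·(1/√M) ∝ n_i/√M_i.
Mole fraction of C₂H₂ in the effusate = (n_C₂H₂/√M_C₂H₂) / (n_C₂H₂/√M_C₂H₂ + n_O₃/√M_O₃)
= (4.52/√26.04) / (4.52/√26.04 + 4.44/√48.00) = 0.8858/(0.8858 + 0.6409) = 0.5802.

0.5802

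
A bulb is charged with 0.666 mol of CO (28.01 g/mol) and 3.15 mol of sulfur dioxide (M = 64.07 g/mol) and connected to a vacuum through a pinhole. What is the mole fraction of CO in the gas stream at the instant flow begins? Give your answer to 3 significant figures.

0.242

The effusion rate of species i is ∝ p_i/√M_i ∝ n_i/√M_i.
Mole fraction of CO in the effusate = (n_CO/√M_CO) / (n_CO/√M_CO + n_SO₂/√M_SO₂)
= (0.666/√28.01) / (0.666/√28.01 + 3.15/√64.07) = 0.1258/(0.1258 + 0.3935) = 0.242.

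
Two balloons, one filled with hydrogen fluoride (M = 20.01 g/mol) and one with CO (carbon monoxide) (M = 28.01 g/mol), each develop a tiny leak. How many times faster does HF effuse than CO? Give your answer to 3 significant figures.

1.18

Graham's law gives rate_HF/rate_CO = √(M_CO/M_HF) = √(28.01/20.01) = √1.400 = 1.18.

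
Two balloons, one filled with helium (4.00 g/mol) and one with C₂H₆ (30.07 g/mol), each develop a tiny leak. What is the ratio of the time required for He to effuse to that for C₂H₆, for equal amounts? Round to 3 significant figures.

0.365

By Graham's law, t_He/t_C₂H₆ = √(M_He/M_C₂H₆) = √(4.00/30.07) = √0.1330 = 0.365.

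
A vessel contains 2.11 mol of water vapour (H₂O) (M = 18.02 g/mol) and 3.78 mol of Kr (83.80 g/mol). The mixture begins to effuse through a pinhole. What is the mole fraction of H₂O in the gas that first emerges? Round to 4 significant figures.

0.5462

Effusion rate of each component ∝ n_i/√M_i (partial pressure × 1/√M).
Mole fraction of H₂O in the effusate = (n_H₂O/√M_H₂O) / (n_H₂O/√M_H₂O + n_Kr/√M_Kr)
= (2.11/√18.02) / (2.11/√18.02 + 3.78/√83.80) = 0.4971/(0.4971 + 0.4129) = 0.5462.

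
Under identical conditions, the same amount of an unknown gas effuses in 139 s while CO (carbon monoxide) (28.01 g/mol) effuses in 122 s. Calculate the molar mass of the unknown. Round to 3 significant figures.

Since effusion rate ∝ 1/√M, t_X/t_CO = √(M_X/M_CO).
139/122 = 1.139 = √(M_X/28.01)
M_X = 28.01 × 1.139² = 28.01 × 1.298 = 36.4 g/mol

36.4 g/mol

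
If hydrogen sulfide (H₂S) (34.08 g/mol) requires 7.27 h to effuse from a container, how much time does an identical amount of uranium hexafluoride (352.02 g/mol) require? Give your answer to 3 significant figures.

Using Graham's law: t_UF₆/t_H₂S = √(M_UF₆/M_H₂S) = √(352.02/34.08) = √10.33 = 3.214.
So the time for UF₆ is 7.27 × 3.214 = 23.4 h.

23.4 h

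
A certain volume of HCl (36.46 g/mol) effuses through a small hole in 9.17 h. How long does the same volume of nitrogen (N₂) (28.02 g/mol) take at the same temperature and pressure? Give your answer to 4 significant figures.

By Graham's law, t_N₂/t_HCl = √(M_N₂/M_HCl) = √(28.02/36.46) = √0.7685 = 0.8766.
So the time for N₂ is 9.17 × 0.8766 = 8.039 h.

8.039 h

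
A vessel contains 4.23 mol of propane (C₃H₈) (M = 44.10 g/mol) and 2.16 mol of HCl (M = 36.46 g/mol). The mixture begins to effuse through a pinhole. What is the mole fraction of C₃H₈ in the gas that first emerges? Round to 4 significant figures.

0.6404

Rate_i ∝ x_i/√M_i (Graham's law weighted by mole fraction), so the effusate composition follows n_i/√M_i.
So x_C₃H₈ in the escaping gas = (n_C₃H₈/√M_C₃H₈) / Σ(n_i/√M_i)
= (4.23/√44.10) / (4.23/√44.10 + 2.16/√36.46) = 0.6370/(0.6370 + 0.3577) = 0.6404.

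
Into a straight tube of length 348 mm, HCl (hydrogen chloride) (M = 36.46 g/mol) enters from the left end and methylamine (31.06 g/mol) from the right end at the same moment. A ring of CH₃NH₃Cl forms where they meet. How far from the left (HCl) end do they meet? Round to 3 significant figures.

The fronts meet when d_HCl + d_CH₃NH₂ = L with d_HCl/d_CH₃NH₂ = √(M_CH₃NH₂/M_HCl) (Graham's law). Here √(M_CH₃NH₂/M_HCl) = √(31.06/36.46) = 0.9230.
With d_HCl + d_CH₃NH₂ = 348 mm, d_CH₃NH₂ = 348/(1 + 0.9230) = 181.0 mm.
d_HCl = 348 − 181.0 = 167 mm.

167 mm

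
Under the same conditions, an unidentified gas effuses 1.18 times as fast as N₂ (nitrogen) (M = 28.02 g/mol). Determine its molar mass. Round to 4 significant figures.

From Graham's law, rate_X/rate_N₂ = √(M_N₂/M_X).
1.18 = √(28.02/M_X)
M_X = 28.02 / 1.18² = 28.02 / 1.392 = 20.12 g/mol

20.12 g/mol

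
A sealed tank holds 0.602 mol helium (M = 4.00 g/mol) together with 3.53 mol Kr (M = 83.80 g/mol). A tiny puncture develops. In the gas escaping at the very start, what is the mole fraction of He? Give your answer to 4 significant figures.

0.4384

Each component's effusion rate ∝ (its partial pressure)·(1/√M) ∝ n_i/√M_i.
Mole fraction of He in the effusate = (n_He/√M_He) / (n_He/√M_He + n_Kr/√M_Kr)
= (0.602/√4.00) / (0.602/√4.00 + 3.53/√83.80) = 0.3010/(0.3010 + 0.3856) = 0.4384.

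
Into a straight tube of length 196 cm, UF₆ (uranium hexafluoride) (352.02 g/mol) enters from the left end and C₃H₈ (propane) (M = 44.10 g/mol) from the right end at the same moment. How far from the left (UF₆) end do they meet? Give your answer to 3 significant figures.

51.2 cm

Graham's law gives d_UF₆/d_C₃H₈ = rate_UF₆/rate_C₃H₈ = √(M_C₃H₈/M_UF₆) = √(44.10/352.02) = 0.3539.
With d_UF₆ + d_C₃H₈ = 196 cm, d_C₃H₈ = 196/(1 + 0.3539) = 144.8 cm.
d_UF₆ = 196 − 144.8 = 51.2 cm.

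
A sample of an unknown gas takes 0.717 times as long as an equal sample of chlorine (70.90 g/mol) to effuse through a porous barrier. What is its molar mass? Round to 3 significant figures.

36.4 g/mol

By Graham's law, t_X/t_Cl₂ = √(M_X/M_Cl₂).
0.717 = √(M_X/70.90)
M_X = 70.90 × 0.717² = 70.90 × 0.5141 = 36.4 g/mol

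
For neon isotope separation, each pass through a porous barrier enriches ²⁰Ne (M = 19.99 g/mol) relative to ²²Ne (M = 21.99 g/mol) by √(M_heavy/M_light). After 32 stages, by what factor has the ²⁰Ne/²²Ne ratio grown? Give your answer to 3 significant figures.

Each stage multiplies the ratio by α = √(21.99/19.99), so after 32 stages the overall factor is α^32 = (21.99/19.99)^(32/2).
= 1.10005^16 = 4.60.

4.60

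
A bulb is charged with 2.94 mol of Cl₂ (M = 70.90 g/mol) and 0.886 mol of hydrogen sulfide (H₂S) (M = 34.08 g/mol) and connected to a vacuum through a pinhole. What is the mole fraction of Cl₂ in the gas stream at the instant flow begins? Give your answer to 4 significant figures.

Each component's effusion rate ∝ (its partial pressure)·(1/√M) ∝ n_i/√M_i.
So x_Cl₂ in the escaping gas = (n_Cl₂/√M_Cl₂) / Σ(n_i/√M_i)
= (2.94/√70.90) / (2.94/√70.90 + 0.886/√34.08) = 0.3492/(0.3492 + 0.1518) = 0.6970.

0.6970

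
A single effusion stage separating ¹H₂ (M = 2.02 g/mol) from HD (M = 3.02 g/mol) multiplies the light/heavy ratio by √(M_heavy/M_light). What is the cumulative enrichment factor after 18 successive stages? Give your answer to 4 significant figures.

The single-stage factor is √(M_heavy/M_light), so 18 stages give [√(3.02/2.02)]^18 = (3.02/2.02)^(18/2).
= 1.49505^9 = 37.32.

37.32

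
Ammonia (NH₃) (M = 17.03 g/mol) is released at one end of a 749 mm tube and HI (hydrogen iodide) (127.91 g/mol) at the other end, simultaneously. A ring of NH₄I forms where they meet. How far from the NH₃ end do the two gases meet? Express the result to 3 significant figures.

The fronts meet when d_NH₃ + d_HI = L with d_NH₃/d_HI = √(M_HI/M_NH₃) (Graham's law). Here √(M_HI/M_NH₃) = √(127.91/17.03) = 2.741.
With d_NH₃ + d_HI = 749 mm, d_HI = 749/(1 + 2.741) = 200.2 mm.
d_NH₃ = 749 − 200.2 = 549 mm.

549 mm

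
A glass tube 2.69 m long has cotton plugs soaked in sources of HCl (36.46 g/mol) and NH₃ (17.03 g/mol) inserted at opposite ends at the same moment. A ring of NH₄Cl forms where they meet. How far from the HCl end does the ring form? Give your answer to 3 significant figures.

Distances travelled in equal time are proportional to diffusion rates, so d_HCl/d_NH₃ = √(M_NH₃/M_HCl) = √(17.03/36.46) = 0.6834.
With d_HCl + d_NH₃ = 2.69 m, d_NH₃ = 2.69/(1 + 0.6834) = 1.598 m.
d_HCl = 2.69 − 1.598 = 1.09 m.

1.09 m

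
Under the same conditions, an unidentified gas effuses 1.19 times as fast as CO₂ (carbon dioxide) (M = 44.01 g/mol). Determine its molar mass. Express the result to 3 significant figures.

31.1 g/mol

From Graham's law, rate_X/rate_CO₂ = √(M_CO₂/M_X).
1.19 = √(44.01/M_X)
M_X = 44.01 / 1.19² = 44.01 / 1.416 = 31.1 g/mol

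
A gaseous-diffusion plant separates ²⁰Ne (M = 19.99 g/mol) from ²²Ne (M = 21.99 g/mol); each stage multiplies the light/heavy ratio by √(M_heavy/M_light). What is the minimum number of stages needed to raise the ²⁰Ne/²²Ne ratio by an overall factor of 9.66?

48

Single-stage factor α = √(21.99/19.99), so ln α = ½ ln(1.10005) = 0.04768.
Need α^N ≥ 9.66 ⇒ N ≥ ln(9.66) / ln α = 2.268 / 0.04768 = 47.57.
Minimum whole number of stages: N = 48.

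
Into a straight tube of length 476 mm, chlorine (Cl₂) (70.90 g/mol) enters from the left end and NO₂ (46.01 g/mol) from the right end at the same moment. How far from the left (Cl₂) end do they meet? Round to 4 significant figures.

Distances travelled in equal time are proportional to diffusion rates, so d_Cl₂/d_NO₂ = √(M_NO₂/M_Cl₂) = √(46.01/70.90) = 0.8056.
With d_Cl₂ + d_NO₂ = 476 mm, d_NO₂ = 476/(1 + 0.8056) = 263.6 mm.
d_Cl₂ = 476 − 263.6 = 212.4 mm.

212.4 mm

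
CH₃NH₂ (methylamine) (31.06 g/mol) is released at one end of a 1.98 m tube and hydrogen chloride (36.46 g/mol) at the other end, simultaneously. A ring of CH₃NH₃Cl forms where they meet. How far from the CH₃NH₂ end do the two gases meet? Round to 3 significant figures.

1.03 m

The fronts meet when d_CH₃NH₂ + d_HCl = L with d_CH₃NH₂/d_HCl = √(M_HCl/M_CH₃NH₂) (Graham's law). Here √(M_HCl/M_CH₃NH₂) = √(36.46/31.06) = 1.083.
With d_CH₃NH₂ + d_HCl = 1.98 m, d_HCl = 1.98/(1 + 1.083) = 0.9503 m.
d_CH₃NH₂ = 1.98 − 0.9503 = 1.03 m.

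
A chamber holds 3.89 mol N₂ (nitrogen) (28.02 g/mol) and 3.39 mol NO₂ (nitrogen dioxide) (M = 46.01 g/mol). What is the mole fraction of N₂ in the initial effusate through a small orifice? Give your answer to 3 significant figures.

The effusion rate of species i is ∝ p_i/√M_i ∝ n_i/√M_i.
x_N₂(eff) = (n_N₂/√M_N₂) / (n_N₂/√M_N₂ + n_NO₂/√M_NO₂)
= (3.89/√28.02) / (3.89/√28.02 + 3.39/√46.01) = 0.7349/(0.7349 + 0.4998) = 0.595.

0.595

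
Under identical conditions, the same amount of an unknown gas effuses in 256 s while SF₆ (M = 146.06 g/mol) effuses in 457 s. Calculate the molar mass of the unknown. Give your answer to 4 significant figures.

From Graham's law, t_X/t_SF₆ = √(M_X/M_SF₆).
256/457 = 0.5602 = √(M_X/146.06)
M_X = 146.06 × 0.5602² = 146.06 × 0.3138 = 45.83 g/mol

45.83 g/mol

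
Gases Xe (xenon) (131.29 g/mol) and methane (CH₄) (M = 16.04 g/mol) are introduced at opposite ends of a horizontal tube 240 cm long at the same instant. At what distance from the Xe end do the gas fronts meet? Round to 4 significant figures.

62.16 cm

Distances travelled in equal time are proportional to diffusion rates, so d_Xe/d_CH₄ = √(M_CH₄/M_Xe) = √(16.04/131.29) = 0.3495.
With d_Xe + d_CH₄ = 240 cm, d_CH₄ = 240/(1 + 0.3495) = 177.8 cm.
d_Xe = 240 − 177.8 = 62.16 cm.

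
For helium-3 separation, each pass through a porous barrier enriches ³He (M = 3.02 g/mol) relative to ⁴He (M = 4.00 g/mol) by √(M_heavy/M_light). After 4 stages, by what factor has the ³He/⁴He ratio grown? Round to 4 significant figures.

The single-stage factor is √(M_heavy/M_light), so 4 stages give [√(4.00/3.02)]^4 = (4.00/3.02)^(4/2).
= 1.32450^2 = 1.754.

1.754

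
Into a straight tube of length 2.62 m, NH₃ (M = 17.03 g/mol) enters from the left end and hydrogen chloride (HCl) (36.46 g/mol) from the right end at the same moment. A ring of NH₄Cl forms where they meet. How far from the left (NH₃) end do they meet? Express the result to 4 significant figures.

The fronts meet when d_NH₃ + d_HCl = L with d_NH₃/d_HCl = √(M_HCl/M_NH₃) (Graham's law). Here √(M_HCl/M_NH₃) = √(36.46/17.03) = 1.463.
With d_NH₃ + d_HCl = 2.62 m, d_HCl = 2.62/(1 + 1.463) = 1.064 m.
d_NH₃ = 2.62 − 1.064 = 1.556 m.

1.556 m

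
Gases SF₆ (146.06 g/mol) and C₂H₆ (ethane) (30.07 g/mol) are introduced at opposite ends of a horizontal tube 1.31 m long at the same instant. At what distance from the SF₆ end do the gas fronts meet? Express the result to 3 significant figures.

Distances travelled in equal time are proportional to diffusion rates, so d_SF₆/d_C₂H₆ = √(M_C₂H₆/M_SF₆) = √(30.07/146.06) = 0.4537.
With d_SF₆ + d_C₂H₆ = 1.31 m, d_C₂H₆ = 1.31/(1 + 0.4537) = 0.9011 m.
d_SF₆ = 1.31 − 0.9011 = 0.409 m.

0.409 m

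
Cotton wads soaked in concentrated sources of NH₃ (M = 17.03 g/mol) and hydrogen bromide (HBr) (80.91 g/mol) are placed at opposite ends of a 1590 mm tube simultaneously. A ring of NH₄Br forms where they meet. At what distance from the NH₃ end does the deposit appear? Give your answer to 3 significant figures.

1090 mm

Graham's law gives d_NH₃/d_HBr = rate_NH₃/rate_HBr = √(M_HBr/M_NH₃) = √(80.91/17.03) = 2.180.
With d_NH₃ + d_HBr = 1590 mm, d_HBr = 1590/(1 + 2.180) = 500.0 mm.
d_NH₃ = 1590 − 500.0 = 1090 mm.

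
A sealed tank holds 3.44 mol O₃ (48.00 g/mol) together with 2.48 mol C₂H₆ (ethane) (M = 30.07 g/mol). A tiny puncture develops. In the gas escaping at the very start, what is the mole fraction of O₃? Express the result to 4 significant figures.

0.5233

The effusion rate of species i is ∝ p_i/√M_i ∝ n_i/√M_i.
So x_O₃ in the escaping gas = (n_O₃/√M_O₃) / Σ(n_i/√M_i)
= (3.44/√48.00) / (3.44/√48.00 + 2.48/√30.07) = 0.4965/(0.4965 + 0.4523) = 0.5233.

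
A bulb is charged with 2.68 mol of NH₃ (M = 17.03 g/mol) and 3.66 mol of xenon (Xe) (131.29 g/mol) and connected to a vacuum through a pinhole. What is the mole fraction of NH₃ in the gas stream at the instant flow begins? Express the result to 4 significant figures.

Rate_i ∝ x_i/√M_i (Graham's law weighted by mole fraction), so the effusate composition follows n_i/√M_i.
Mole fraction of NH₃ in the effusate = (n_NH₃/√M_NH₃) / (n_NH₃/√M_NH₃ + n_Xe/√M_Xe)
= (2.68/√17.03) / (2.68/√17.03 + 3.66/√131.29) = 0.6494/(0.6494 + 0.3194) = 0.6703.

0.6703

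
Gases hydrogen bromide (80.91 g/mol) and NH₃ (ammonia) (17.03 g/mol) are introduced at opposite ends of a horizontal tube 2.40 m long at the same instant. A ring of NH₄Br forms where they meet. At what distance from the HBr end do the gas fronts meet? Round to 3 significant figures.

0.755 m

Distances travelled in equal time are proportional to diffusion rates, so d_HBr/d_NH₃ = √(M_NH₃/M_HBr) = √(17.03/80.91) = 0.4588.
With d_HBr + d_NH₃ = 2.40 m, d_NH₃ = 2.40/(1 + 0.4588) = 1.645 m.
d_HBr = 2.40 − 1.645 = 0.755 m.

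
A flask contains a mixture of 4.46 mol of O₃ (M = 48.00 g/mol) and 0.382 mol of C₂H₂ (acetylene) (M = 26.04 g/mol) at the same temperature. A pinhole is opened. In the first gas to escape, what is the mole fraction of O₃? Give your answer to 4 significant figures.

Each component's effusion rate ∝ (its partial pressure)·(1/√M) ∝ n_i/√M_i.
So x_O₃ in the escaping gas = (n_O₃/√M_O₃) / Σ(n_i/√M_i)
= (4.46/√48.00) / (4.46/√48.00 + 0.382/√26.04) = 0.6437/(0.6437 + 0.07486) = 0.8958.

0.8958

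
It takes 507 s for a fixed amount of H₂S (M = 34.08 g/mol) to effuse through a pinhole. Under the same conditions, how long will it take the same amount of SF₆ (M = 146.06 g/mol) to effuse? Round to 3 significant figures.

By Graham's law, t_SF₆/t_H₂S = √(M_SF₆/M_H₂S) = √(146.06/34.08) = √4.286 = 2.070.
So the time for SF₆ is 507 × 2.070 = 1050 s.

1050 s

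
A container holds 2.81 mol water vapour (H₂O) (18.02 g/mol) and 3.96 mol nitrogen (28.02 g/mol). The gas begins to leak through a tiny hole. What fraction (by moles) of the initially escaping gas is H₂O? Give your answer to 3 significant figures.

The effusion rate of species i is ∝ p_i/√M_i ∝ n_i/√M_i.
So x_H₂O in the escaping gas = (n_H₂O/√M_H₂O) / Σ(n_i/√M_i)
= (2.81/√18.02) / (2.81/√18.02 + 3.96/√28.02) = 0.6620/(0.6620 + 0.7481) = 0.469.

0.469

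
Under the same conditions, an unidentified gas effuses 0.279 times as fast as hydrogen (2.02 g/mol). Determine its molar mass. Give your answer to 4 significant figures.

25.95 g/mol

By Graham's law, rate_X/rate_H₂ = √(M_H₂/M_X).
0.279 = √(2.02/M_X)
M_X = 2.02 / 0.279² = 2.02 / 0.07784 = 25.95 g/mol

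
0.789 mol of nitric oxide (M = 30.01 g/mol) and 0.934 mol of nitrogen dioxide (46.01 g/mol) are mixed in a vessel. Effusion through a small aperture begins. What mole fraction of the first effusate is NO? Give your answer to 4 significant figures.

0.5112

Rate_i ∝ x_i/√M_i (Graham's law weighted by mole fraction), so the effusate composition follows n_i/√M_i.
So x_NO in the escaping gas = (n_NO/√M_NO) / Σ(n_i/√M_i)
= (0.789/√30.01) / (0.789/√30.01 + 0.934/√46.01) = 0.1440/(0.1440 + 0.1377) = 0.5112.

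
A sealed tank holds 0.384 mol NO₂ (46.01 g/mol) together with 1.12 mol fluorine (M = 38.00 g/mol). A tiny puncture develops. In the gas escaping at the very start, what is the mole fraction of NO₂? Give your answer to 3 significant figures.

The effusion rate of species i is ∝ p_i/√M_i ∝ n_i/√M_i.
So x_NO₂ in the escaping gas = (n_NO₂/√M_NO₂) / Σ(n_i/√M_i)
= (0.384/√46.01) / (0.384/√46.01 + 1.12/√38.00) = 0.05661/(0.05661 + 0.1817) = 0.238.

0.238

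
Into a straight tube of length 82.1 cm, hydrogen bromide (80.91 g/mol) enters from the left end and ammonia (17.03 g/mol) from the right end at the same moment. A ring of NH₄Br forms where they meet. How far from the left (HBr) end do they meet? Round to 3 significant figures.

25.8 cm

In equal time, each gas travels a distance ∝ its rate ∝ 1/√M, so d_HBr/d_NH₃ = √(M_NH₃/M_HBr) = √(17.03/80.91) = 0.4588.
With d_HBr + d_NH₃ = 82.1 cm, d_NH₃ = 82.1/(1 + 0.4588) = 56.28 cm.
d_HBr = 82.1 − 56.28 = 25.8 cm.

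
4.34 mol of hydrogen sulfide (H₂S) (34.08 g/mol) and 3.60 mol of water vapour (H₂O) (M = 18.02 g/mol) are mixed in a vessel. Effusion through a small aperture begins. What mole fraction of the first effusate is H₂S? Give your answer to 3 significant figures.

0.467

Rate_i ∝ x_i/√M_i (Graham's law weighted by mole fraction), so the effusate composition follows n_i/√M_i.
So x_H₂S in the escaping gas = (n_H₂S/√M_H₂S) / Σ(n_i/√M_i)
= (4.34/√34.08) / (4.34/√34.08 + 3.60/√18.02) = 0.7434/(0.7434 + 0.8481) = 0.467.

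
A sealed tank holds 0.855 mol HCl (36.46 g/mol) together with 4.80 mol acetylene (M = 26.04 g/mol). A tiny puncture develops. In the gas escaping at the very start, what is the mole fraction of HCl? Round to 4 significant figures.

Effusion rate of each component ∝ n_i/√M_i (partial pressure × 1/√M).
So x_HCl in the escaping gas = (n_HCl/√M_HCl) / Σ(n_i/√M_i)
= (0.855/√36.46) / (0.855/√36.46 + 4.80/√26.04) = 0.1416/(0.1416 + 0.9406) = 0.1308.

0.1308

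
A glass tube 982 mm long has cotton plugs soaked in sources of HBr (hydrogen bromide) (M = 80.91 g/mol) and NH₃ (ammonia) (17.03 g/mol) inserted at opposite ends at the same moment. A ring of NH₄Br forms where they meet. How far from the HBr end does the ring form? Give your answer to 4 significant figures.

308.8 mm

The fronts meet when d_HBr + d_NH₃ = L with d_HBr/d_NH₃ = √(M_NH₃/M_HBr) (Graham's law). Here √(M_NH₃/M_HBr) = √(17.03/80.91) = 0.4588.
With d_HBr + d_NH₃ = 982 mm, d_NH₃ = 982/(1 + 0.4588) = 673.2 mm.
d_HBr = 982 − 673.2 = 308.8 mm.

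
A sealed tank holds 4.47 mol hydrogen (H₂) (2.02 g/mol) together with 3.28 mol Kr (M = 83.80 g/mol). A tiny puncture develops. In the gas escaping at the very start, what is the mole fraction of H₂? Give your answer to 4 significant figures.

Each component's effusion rate ∝ (its partial pressure)·(1/√M) ∝ n_i/√M_i.
x_H₂(eff) = (n_H₂/√M_H₂) / (n_H₂/√M_H₂ + n_Kr/√M_Kr)
= (4.47/√2.02) / (4.47/√2.02 + 3.28/√83.80) = 3.145/(3.145 + 0.3583) = 0.8977.

0.8977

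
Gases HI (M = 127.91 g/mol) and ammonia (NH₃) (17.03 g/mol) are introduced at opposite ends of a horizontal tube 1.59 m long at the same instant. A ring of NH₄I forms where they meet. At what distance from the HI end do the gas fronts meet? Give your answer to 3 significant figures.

In equal time, each gas travels a distance ∝ its rate ∝ 1/√M, so d_HI/d_NH₃ = √(M_NH₃/M_HI) = √(17.03/127.91) = 0.3649.
With d_HI + d_NH₃ = 1.59 m, d_NH₃ = 1.59/(1 + 0.3649) = 1.165 m.
d_HI = 1.59 − 1.165 = 0.425 m.

0.425 m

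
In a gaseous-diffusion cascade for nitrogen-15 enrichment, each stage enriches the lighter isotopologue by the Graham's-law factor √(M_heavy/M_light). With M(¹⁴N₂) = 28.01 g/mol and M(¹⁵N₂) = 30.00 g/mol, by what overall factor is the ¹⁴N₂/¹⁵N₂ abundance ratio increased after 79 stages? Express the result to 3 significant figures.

After 79 stages the ratio has grown by (√(30.00/28.01))^79 = (30.00/28.01)^(79/2).
= 1.07105^(79/2) = 15.0.

15.0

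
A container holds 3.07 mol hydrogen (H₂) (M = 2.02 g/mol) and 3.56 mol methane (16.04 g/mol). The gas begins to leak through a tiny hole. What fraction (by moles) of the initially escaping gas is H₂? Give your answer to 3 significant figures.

0.708

Effusion rate of each component ∝ n_i/√M_i (partial pressure × 1/√M).
So x_H₂ in the escaping gas = (n_H₂/√M_H₂) / Σ(n_i/√M_i)
= (3.07/√2.02) / (3.07/√2.02 + 3.56/√16.04) = 2.160/(2.160 + 0.8889) = 0.708.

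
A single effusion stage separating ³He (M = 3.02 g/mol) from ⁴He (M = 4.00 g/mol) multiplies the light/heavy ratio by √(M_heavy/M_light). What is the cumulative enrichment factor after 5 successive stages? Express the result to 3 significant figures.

2.02

Overall factor = α^5 with α = √(4.00/3.02), i.e. (4.00/3.02)^(5/2).
= 1.32450^(5/2) = 2.02.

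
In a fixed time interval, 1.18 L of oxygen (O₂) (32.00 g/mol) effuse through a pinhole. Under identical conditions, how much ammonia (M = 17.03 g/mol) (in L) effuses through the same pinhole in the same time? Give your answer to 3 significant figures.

1.62 L

By Graham's law, rate_NH₃/rate_O₂ = √(M_O₂/M_NH₃) = √(32.00/17.03) = √1.879 = 1.371.
So the volume for NH₃ is 1.18 × 1.371 = 1.62 L.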